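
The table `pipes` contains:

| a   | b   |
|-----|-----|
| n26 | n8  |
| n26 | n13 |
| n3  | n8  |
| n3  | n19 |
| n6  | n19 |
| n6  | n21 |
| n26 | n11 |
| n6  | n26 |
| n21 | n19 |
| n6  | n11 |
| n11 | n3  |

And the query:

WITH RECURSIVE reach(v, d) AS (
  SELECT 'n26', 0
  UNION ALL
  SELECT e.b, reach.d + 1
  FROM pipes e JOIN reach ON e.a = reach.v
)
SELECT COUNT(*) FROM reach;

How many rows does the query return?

Base: (n26, d=0).
Iteration 1: edges from {n26} -> (n11, d=1), (n13, d=1), (n8, d=1).
Iteration 2: edges from {n11,n13,n8} -> (n3, d=2).
Iteration 3: edges from {n3} -> (n19, d=3), (n8, d=3).
Iteration 4: no outgoing edges from {n19,n8}; recursion stops.
Total rows emitted: 7.

7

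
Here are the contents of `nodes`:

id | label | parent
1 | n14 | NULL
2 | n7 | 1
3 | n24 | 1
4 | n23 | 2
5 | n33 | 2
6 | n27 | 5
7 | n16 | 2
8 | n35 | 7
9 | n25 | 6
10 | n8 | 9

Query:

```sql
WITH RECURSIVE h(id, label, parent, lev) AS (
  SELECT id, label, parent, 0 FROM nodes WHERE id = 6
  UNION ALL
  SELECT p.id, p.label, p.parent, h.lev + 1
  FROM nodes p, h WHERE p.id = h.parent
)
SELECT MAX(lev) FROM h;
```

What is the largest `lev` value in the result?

Base: id=6 (n27), parent=5, lev 0.
Iteration 1: join on id=5 -> n33 (id 5, parent=2, lev 1).
Iteration 2: join on id=2 -> n7 (id 2, parent=1, lev 2).
Iteration 3: join on id=1 -> n14 (id 1, parent=NULL, lev 3).
Iteration 4: parent is NULL; no match; recursion stops.
lev values: 0, 1, 2, 3; the maximum is 3.

3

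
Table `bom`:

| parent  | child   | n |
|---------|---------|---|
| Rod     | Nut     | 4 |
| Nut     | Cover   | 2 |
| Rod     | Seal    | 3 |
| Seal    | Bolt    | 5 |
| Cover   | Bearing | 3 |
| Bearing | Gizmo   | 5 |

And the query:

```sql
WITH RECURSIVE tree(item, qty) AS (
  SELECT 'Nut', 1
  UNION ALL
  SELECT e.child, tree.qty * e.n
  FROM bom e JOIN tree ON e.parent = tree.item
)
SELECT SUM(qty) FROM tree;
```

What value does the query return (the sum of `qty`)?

Base: (Nut, qty=1).
Iteration 1: components of {Nut} -> Cover = 1*2 = 2.
Iteration 2: components of {Cover} -> Bearing = 2*3 = 6.
Iteration 3: components of {Bearing} -> Gizmo = 6*5 = 30.
Iteration 4: no further components; recursion stops.
SUM(qty) = 1 + 2 + 6 + 30 = 39.

39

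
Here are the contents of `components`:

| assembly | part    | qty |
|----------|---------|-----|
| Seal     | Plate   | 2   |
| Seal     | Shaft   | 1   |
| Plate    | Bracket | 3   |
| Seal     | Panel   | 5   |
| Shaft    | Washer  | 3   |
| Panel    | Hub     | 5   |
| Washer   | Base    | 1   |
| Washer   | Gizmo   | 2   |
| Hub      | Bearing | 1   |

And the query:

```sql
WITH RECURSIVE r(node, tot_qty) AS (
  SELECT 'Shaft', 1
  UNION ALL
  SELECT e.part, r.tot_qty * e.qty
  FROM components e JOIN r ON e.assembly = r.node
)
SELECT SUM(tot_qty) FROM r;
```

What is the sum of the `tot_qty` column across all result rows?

13

Base: (Shaft, tot_qty=1).
Iteration 1: components of {Shaft} -> Washer = 1*3 = 3.
Iteration 2: components of {Washer} -> Base = 3*1 = 3, Gizmo = 3*2 = 6.
Iteration 3: no further components; recursion stops.
SUM(tot_qty) = 1 + 3 + 3 + 6 = 13.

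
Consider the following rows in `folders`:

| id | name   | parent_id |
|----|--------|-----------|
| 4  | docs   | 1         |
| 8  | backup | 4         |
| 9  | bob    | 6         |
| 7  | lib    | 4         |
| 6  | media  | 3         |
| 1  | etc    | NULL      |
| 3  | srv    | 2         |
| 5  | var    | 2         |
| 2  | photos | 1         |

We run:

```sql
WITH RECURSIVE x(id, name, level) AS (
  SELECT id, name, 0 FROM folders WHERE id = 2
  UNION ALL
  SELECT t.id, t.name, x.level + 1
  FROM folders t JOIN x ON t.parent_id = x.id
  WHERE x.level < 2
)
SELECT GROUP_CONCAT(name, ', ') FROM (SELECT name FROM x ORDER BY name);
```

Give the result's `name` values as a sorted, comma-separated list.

media, photos, srv, var

Base: id=2 (photos) at level 0.
Iteration 1: rows with parent_id in {2} -> srv (id 3, level 1), var (id 5, level 1).
Iteration 2: rows with parent_id in {3,5} -> media (id 6, level 2).
Iteration 3: level < 2 fails for all current rows; recursion stops.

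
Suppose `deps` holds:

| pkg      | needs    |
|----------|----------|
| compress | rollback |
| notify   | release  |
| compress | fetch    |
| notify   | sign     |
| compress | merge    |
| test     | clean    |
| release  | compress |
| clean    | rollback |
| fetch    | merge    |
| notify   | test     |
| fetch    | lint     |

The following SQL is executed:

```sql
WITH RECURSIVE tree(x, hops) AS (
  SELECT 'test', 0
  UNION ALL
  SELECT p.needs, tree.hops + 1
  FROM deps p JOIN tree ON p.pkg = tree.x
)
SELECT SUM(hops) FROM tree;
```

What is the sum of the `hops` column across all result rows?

Base: (test, hops=0).
Iteration 1: edges from {test} -> (clean, hops=1).
Iteration 2: edges from {clean} -> (rollback, hops=2).
Iteration 3: no outgoing edges from {rollback}; recursion stops.
SUM(hops) = 0 + 1 + 2 = 3.

3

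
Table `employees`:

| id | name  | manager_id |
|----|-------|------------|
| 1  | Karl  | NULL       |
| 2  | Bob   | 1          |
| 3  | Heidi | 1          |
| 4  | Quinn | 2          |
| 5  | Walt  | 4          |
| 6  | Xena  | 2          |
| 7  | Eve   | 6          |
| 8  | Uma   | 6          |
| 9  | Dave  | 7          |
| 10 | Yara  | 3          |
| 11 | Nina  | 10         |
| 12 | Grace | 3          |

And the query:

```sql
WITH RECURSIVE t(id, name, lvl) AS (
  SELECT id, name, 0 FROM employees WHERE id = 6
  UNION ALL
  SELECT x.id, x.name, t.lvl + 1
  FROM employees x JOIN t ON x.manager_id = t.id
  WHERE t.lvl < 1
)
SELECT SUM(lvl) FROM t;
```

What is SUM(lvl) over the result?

Base: id=6 (Xena) at lvl 0.
Iteration 1: rows with manager_id in {6} -> Eve (id 7, lvl 1), Uma (id 8, lvl 1).
Iteration 2: lvl < 1 fails for all current rows; recursion stops.
SUM(lvl) = 0 + 1 + 1 = 2.

2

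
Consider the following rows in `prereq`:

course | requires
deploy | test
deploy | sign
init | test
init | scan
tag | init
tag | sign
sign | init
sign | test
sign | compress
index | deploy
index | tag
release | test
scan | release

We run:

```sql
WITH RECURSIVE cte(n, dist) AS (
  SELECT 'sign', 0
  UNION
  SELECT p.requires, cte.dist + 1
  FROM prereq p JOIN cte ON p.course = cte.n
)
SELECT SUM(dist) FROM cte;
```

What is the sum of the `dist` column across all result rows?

Base: (sign, dist=0).
Iteration 1: edges from {sign} -> (compress, dist=1), (init, dist=1), (test, dist=1).
Iteration 2: edges from {compress,init,test} -> (scan, dist=2), (test, dist=2).
Iteration 3: edges from {scan,test} -> (release, dist=3).
Iteration 4: edges from {release} -> (test, dist=4).
Iteration 5: no outgoing edges from {test}; recursion stops.
SUM(dist) = 0 + 1 + 1 + 1 + 2 + 2 + 3 + 4 = 14.

14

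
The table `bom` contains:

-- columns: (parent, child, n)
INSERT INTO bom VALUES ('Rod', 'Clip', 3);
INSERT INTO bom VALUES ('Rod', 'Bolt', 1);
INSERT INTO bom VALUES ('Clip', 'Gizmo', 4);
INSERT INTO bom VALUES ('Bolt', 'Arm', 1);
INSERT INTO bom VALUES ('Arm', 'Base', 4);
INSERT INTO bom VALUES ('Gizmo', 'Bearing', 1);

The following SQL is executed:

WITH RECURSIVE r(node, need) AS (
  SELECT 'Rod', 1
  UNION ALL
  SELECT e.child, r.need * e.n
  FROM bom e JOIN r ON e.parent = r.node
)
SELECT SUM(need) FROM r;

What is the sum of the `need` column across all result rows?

Base: (Rod, need=1).
Iteration 1: components of {Rod} -> Bolt = 1*1 = 1, Clip = 1*3 = 3.
Iteration 2: components of {Bolt,Clip} -> Arm = 1*1 = 1, Gizmo = 3*4 = 12.
Iteration 3: components of {Arm,Gizmo} -> Base = 1*4 = 4, Bearing = 12*1 = 12.
Iteration 4: no further components; recursion stops.
SUM(need) = 1 + 3 + 1 + 12 + 1 + 12 + 4 = 34.

34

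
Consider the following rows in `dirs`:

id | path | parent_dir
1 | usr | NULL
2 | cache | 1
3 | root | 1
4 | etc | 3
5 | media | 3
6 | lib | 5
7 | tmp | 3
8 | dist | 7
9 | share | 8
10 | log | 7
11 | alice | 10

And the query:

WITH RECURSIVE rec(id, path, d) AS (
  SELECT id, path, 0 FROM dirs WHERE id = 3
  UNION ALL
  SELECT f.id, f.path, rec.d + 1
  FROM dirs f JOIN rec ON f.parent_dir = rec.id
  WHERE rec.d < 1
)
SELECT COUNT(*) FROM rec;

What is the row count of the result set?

Base: id=3 (root) at d 0.
Iteration 1: rows with parent_dir in {3} -> etc (id 4, d 1), media (id 5, d 1), tmp (id 7, d 1).
Iteration 2: d < 1 fails for all current rows; recursion stops.
Total rows emitted: 4.

4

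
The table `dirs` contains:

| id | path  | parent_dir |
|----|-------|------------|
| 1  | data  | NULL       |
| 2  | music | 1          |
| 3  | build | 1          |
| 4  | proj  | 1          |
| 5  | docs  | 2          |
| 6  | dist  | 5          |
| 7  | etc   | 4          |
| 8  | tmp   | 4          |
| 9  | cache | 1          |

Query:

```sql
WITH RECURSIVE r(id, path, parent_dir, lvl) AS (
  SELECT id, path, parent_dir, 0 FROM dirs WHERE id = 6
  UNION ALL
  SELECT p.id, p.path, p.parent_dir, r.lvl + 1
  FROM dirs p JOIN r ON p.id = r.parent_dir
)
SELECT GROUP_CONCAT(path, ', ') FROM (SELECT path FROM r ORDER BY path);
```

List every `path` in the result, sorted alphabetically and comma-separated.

data, dist, docs, music

Base: id=6 (dist), parent_dir=5, lvl 0.
Iteration 1: join on id=5 -> docs (id 5, parent_dir=2, lvl 1).
Iteration 2: join on id=2 -> music (id 2, parent_dir=1, lvl 2).
Iteration 3: join on id=1 -> data (id 1, parent_dir=NULL, lvl 3).
Iteration 4: parent_dir is NULL; no match; recursion stops.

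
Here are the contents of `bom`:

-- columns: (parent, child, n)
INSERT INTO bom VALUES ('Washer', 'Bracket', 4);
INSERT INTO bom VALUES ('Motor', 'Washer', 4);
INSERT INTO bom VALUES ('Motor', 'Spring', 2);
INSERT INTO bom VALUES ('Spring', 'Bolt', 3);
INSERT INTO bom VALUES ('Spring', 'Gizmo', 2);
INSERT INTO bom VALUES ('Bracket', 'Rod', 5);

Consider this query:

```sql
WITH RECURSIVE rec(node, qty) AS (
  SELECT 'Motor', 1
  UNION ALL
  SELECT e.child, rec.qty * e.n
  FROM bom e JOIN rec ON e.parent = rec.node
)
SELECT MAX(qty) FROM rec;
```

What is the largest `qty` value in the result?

80

Base: (Motor, qty=1).
Iteration 1: components of {Motor} -> Spring = 1*2 = 2, Washer = 1*4 = 4.
Iteration 2: components of {Spring,Washer} -> Bolt = 2*3 = 6, Bracket = 4*4 = 16, Gizmo = 2*2 = 4.
Iteration 3: components of {Bolt,Bracket,Gizmo} -> Rod = 16*5 = 80.
Iteration 4: no further components; recursion stops.
qty values: 1, 2, 4, 4, 6, 16, 80; the maximum is 80.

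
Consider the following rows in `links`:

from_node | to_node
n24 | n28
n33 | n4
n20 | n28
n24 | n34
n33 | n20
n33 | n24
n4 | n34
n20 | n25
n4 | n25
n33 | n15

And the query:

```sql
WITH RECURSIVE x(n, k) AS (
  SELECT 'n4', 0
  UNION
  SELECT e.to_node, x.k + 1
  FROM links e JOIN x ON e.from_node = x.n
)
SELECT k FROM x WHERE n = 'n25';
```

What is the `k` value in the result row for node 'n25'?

Base: (n4, k=0).
Iteration 1: edges from {n4} -> (n25, k=1), (n34, k=1).
Iteration 2: no outgoing edges from {n25,n34}; recursion stops.

1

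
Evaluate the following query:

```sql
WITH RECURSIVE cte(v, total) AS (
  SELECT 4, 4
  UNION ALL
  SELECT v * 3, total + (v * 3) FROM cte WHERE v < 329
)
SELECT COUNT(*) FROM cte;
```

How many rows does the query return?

Base: v=4, total=4.
Iteration 1: 4 < 329 holds -> v = 4 * 3 = 12, total = 4 + 12 = 16.
Iteration 2: 12 < 329 holds -> v = 12 * 3 = 36, total = 16 + 36 = 52.
Iteration 3: 36 < 329 holds -> v = 36 * 3 = 108, total = 52 + 108 = 160.
Iteration 4: 108 < 329 holds -> v = 108 * 3 = 324, total = 160 + 324 = 484.
Iteration 5: 324 < 329 holds -> v = 324 * 3 = 972, total = 484 + 972 = 1456.
Iteration 6: 972 < 329 fails; recursion stops.
Total rows emitted: 6.

6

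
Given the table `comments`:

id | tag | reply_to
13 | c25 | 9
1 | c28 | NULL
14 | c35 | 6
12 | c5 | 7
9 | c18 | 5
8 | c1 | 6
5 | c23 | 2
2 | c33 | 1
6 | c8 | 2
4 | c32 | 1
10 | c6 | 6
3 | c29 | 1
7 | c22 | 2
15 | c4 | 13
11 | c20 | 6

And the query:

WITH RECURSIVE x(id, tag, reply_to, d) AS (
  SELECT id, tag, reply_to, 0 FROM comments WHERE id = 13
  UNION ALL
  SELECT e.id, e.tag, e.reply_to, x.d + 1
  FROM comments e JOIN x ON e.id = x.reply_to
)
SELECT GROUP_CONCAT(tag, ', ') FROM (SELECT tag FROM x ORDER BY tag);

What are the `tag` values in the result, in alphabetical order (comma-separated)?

Base: id=13 (c25), reply_to=9, d 0.
Iteration 1: join on id=9 -> c18 (id 9, reply_to=5, d 1).
Iteration 2: join on id=5 -> c23 (id 5, reply_to=2, d 2).
Iteration 3: join on id=2 -> c33 (id 2, reply_to=1, d 3).
Iteration 4: join on id=1 -> c28 (id 1, reply_to=NULL, d 4).
Iteration 5: reply_to is NULL; no match; recursion stops.

c18, c23, c25, c28, c33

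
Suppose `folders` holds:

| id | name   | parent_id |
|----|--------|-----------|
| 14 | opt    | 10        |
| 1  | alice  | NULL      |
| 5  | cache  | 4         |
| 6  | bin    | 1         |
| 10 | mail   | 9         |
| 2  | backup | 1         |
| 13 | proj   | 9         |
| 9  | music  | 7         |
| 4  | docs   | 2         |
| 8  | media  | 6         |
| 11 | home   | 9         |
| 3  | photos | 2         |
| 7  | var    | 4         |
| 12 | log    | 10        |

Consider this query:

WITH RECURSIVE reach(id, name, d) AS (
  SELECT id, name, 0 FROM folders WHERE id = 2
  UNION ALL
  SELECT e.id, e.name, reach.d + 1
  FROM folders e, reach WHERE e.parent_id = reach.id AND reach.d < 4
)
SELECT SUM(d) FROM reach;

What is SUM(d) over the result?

Base: id=2 (backup) at d 0.
Iteration 1: rows with parent_id in {2} -> photos (id 3, d 1), docs (id 4, d 1).
Iteration 2: rows with parent_id in {3,4} -> cache (id 5, d 2), var (id 7, d 2).
Iteration 3: rows with parent_id in {5,7} -> music (id 9, d 3).
Iteration 4: rows with parent_id in {9} -> mail (id 10, d 4), home (id 11, d 4), proj (id 13, d 4).
Iteration 5: d < 4 fails for all current rows; recursion stops.
SUM(d) = 0 + 1 + 1 + 2 + 2 + 3 + 4 + 4 + 4 = 21.

21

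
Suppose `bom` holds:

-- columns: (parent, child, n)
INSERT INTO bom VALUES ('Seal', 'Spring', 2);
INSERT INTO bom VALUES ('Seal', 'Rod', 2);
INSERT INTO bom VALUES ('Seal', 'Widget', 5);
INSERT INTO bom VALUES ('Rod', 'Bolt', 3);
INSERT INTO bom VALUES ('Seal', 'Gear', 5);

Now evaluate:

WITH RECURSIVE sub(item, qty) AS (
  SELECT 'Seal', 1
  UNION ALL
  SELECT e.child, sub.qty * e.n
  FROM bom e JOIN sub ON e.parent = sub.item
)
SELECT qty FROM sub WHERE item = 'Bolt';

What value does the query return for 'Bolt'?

Base: (Seal, qty=1).
Iteration 1: components of {Seal} -> Gear = 1*5 = 5, Rod = 1*2 = 2, Spring = 1*2 = 2, Widget = 1*5 = 5.
Iteration 2: components of {Gear,Rod,Spring,Widget} -> Bolt = 2*3 = 6.
Iteration 3: no further components; recursion stops.

6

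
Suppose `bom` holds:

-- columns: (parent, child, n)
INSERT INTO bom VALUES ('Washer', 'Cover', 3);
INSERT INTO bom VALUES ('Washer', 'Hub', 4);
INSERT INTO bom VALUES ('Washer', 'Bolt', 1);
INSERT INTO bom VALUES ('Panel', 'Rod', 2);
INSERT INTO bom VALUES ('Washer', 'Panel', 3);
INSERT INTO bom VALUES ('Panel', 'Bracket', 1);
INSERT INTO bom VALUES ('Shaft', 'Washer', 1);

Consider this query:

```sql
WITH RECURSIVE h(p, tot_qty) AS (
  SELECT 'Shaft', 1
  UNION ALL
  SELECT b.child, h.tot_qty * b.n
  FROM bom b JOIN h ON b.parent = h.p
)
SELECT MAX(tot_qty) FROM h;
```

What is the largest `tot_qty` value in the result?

6

Base: (Shaft, tot_qty=1).
Iteration 1: components of {Shaft} -> Washer = 1*1 = 1.
Iteration 2: components of {Washer} -> Bolt = 1*1 = 1, Cover = 1*3 = 3, Hub = 1*4 = 4, Panel = 1*3 = 3.
Iteration 3: components of {Bolt,Cover,Hub,Panel} -> Bracket = 3*1 = 3, Rod = 3*2 = 6.
Iteration 4: no further components; recursion stops.
tot_qty values: 1, 1, 1, 3, 3, 4, 6, 3; the maximum is 6.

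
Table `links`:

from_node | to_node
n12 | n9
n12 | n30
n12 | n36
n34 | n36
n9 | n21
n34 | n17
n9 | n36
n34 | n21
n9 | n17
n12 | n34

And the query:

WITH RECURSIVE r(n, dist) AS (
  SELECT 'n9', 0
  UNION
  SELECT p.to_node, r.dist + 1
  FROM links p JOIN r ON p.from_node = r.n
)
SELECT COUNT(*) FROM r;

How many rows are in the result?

4

Base: (n9, dist=0).
Iteration 1: edges from {n9} -> (n17, dist=1), (n21, dist=1), (n36, dist=1).
Iteration 2: no outgoing edges from {n17,n21,n36}; recursion stops.
Total rows emitted: 4.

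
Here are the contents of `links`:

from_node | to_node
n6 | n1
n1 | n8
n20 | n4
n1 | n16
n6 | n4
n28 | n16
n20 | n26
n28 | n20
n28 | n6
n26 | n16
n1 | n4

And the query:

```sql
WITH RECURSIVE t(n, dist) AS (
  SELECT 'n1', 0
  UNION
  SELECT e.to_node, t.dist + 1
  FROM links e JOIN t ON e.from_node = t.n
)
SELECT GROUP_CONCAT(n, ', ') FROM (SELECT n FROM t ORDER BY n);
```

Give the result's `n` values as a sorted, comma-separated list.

n1, n16, n4, n8

Base: (n1, dist=0).
Iteration 1: edges from {n1} -> (n16, dist=1), (n4, dist=1), (n8, dist=1).
Iteration 2: no outgoing edges from {n16,n4,n8}; recursion stops.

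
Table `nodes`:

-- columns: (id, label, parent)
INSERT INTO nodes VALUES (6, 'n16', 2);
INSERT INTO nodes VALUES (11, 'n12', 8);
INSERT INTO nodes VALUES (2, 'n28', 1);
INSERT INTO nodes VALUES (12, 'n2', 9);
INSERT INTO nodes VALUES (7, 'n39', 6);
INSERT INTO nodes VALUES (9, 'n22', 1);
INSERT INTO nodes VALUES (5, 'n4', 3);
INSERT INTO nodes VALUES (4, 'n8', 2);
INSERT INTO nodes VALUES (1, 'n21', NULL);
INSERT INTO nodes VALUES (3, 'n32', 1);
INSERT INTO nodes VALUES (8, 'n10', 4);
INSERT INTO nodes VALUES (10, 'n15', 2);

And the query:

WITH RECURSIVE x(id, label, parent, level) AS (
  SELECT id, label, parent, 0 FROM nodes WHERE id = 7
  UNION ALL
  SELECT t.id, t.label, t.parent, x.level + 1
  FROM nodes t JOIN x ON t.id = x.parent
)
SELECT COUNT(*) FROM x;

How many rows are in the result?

Base: id=7 (n39), parent=6, level 0.
Iteration 1: join on id=6 -> n16 (id 6, parent=2, level 1).
Iteration 2: join on id=2 -> n28 (id 2, parent=1, level 2).
Iteration 3: join on id=1 -> n21 (id 1, parent=NULL, level 3).
Iteration 4: parent is NULL; no match; recursion stops.
Total rows emitted: 4.

4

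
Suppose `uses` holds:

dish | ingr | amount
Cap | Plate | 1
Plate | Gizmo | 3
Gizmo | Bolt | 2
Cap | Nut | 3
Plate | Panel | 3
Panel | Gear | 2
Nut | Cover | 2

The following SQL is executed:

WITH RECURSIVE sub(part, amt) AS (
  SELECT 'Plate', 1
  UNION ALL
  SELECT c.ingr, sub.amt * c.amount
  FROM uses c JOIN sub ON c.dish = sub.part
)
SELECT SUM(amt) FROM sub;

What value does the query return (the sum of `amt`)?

19

Base: (Plate, amt=1).
Iteration 1: components of {Plate} -> Gizmo = 1*3 = 3, Panel = 1*3 = 3.
Iteration 2: components of {Gizmo,Panel} -> Bolt = 3*2 = 6, Gear = 3*2 = 6.
Iteration 3: no further components; recursion stops.
SUM(amt) = 1 + 3 + 3 + 6 + 6 = 19.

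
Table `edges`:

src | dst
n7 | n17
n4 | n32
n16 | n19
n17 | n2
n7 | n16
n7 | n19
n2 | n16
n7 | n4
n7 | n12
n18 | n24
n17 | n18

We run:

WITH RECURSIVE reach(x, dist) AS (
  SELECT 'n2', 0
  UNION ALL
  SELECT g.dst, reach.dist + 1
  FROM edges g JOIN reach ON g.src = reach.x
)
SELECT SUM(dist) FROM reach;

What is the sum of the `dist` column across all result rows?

Base: (n2, dist=0).
Iteration 1: edges from {n2} -> (n16, dist=1).
Iteration 2: edges from {n16} -> (n19, dist=2).
Iteration 3: no outgoing edges from {n19}; recursion stops.
SUM(dist) = 0 + 1 + 2 = 3.

3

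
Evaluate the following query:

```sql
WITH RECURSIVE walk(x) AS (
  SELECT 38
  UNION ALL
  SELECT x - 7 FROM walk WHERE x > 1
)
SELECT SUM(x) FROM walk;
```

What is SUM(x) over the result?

119

Base: x=38.
Iteration 1: 38 > 1 holds -> x = 38 - 7 = 31.
Iteration 2: 31 > 1 holds -> x = 31 - 7 = 24.
Iteration 3: 24 > 1 holds -> x = 24 - 7 = 17.
Iteration 4: 17 > 1 holds -> x = 17 - 7 = 10.
Iteration 5: 10 > 1 holds -> x = 10 - 7 = 3.
Iteration 6: 3 > 1 holds -> x = 3 - 7 = -4.
Iteration 7: -4 > 1 fails; recursion stops.
SUM(x) = 38 + 31 + 24 + 17 + 10 + 3 + -4 = 119.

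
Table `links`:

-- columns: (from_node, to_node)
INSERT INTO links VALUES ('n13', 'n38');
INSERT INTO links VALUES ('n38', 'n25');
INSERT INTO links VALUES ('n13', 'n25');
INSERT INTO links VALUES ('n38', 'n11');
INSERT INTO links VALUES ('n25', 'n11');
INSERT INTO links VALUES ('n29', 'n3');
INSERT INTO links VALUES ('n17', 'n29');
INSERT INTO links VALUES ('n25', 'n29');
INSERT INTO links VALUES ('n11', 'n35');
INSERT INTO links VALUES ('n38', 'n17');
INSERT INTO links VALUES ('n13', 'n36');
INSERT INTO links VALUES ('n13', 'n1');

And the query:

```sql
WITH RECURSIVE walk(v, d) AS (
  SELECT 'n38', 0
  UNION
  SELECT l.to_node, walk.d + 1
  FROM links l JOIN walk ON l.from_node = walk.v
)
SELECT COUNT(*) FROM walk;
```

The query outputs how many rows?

9

Base: (n38, d=0).
Iteration 1: edges from {n38} -> (n11, d=1), (n17, d=1), (n25, d=1).
Iteration 2: edges from {n11,n17,n25} -> (n11, d=2), (n29, d=2), (n35, d=2). [UNION drops 1 duplicate row(s)]
Iteration 3: edges from {n11,n29,n35} -> (n3, d=3), (n35, d=3).
Iteration 4: no outgoing edges from {n3,n35}; recursion stops.
Total rows emitted: 9.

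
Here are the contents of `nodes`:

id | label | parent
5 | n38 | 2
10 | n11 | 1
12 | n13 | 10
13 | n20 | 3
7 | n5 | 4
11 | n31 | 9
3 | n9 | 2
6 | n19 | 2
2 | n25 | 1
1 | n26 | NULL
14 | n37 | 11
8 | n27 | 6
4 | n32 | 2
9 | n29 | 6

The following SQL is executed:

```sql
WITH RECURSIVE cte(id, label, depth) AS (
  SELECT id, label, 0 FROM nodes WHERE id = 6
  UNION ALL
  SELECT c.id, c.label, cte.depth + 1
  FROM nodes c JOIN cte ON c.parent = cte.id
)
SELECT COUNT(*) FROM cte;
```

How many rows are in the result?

Base: id=6 (n19) at depth 0.
Iteration 1: rows with parent in {6} -> n27 (id 8, depth 1), n29 (id 9, depth 1).
Iteration 2: rows with parent in {8,9} -> n31 (id 11, depth 2).
Iteration 3: rows with parent in {11} -> n37 (id 14, depth 3).
Iteration 4: no rows with parent in {14}; recursion stops.
Total rows emitted: 5.

5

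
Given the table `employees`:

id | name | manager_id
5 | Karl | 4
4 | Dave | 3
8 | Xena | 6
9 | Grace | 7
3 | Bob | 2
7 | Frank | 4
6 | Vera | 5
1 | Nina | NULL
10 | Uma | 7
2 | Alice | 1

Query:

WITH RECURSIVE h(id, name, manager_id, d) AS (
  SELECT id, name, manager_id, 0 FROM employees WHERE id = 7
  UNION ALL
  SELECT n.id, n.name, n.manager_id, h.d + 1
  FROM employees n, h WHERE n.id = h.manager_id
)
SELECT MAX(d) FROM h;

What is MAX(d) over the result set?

Base: id=7 (Frank), manager_id=4, d 0.
Iteration 1: join on id=4 -> Dave (id 4, manager_id=3, d 1).
Iteration 2: join on id=3 -> Bob (id 3, manager_id=2, d 2).
Iteration 3: join on id=2 -> Alice (id 2, manager_id=1, d 3).
Iteration 4: join on id=1 -> Nina (id 1, manager_id=NULL, d 4).
Iteration 5: manager_id is NULL; no match; recursion stops.
d values: 0, 1, 2, 3, 4; the maximum is 4.

4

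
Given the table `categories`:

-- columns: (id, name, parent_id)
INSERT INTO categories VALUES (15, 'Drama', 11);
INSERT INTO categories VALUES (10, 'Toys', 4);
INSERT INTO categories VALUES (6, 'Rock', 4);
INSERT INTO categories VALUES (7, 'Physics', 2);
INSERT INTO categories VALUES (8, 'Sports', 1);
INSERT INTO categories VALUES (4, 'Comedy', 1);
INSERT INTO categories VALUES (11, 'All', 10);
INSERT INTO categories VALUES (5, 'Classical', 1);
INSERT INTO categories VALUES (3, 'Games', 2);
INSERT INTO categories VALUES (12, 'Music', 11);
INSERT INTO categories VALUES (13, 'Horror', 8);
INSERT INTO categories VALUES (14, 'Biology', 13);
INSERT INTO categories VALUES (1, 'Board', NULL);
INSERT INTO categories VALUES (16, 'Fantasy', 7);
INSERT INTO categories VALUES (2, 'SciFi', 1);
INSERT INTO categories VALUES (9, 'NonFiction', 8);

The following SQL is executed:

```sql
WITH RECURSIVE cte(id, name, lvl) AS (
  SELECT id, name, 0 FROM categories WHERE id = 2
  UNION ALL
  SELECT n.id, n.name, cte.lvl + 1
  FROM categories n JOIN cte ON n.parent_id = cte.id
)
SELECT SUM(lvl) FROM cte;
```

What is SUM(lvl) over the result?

Base: id=2 (SciFi) at lvl 0.
Iteration 1: rows with parent_id in {2} -> Games (id 3, lvl 1), Physics (id 7, lvl 1).
Iteration 2: rows with parent_id in {3,7} -> Fantasy (id 16, lvl 2).
Iteration 3: no rows with parent_id in {16}; recursion stops.
SUM(lvl) = 0 + 1 + 1 + 2 = 4.

4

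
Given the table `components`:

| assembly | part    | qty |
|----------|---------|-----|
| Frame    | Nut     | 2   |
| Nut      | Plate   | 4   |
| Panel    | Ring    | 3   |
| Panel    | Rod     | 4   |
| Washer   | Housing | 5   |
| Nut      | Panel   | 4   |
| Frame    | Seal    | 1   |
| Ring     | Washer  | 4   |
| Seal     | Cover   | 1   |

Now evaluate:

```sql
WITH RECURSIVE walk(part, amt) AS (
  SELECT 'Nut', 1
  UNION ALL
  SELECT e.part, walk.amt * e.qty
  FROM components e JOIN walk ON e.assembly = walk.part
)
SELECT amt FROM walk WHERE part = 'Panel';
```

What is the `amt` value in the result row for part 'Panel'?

4

Base: (Nut, amt=1).
Iteration 1: components of {Nut} -> Panel = 1*4 = 4, Plate = 1*4 = 4.
Iteration 2: components of {Panel,Plate} -> Ring = 4*3 = 12, Rod = 4*4 = 16.
Iteration 3: components of {Ring,Rod} -> Washer = 12*4 = 48.
Iteration 4: components of {Washer} -> Housing = 48*5 = 240.
Iteration 5: no further components; recursion stops.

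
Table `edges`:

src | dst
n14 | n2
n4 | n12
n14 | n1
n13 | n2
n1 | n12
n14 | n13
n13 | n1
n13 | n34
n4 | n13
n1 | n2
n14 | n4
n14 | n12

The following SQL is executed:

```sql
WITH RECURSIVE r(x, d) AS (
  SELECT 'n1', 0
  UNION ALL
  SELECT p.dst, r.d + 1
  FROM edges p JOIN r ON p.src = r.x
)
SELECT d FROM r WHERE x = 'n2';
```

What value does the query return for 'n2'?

1

Base: (n1, d=0).
Iteration 1: edges from {n1} -> (n12, d=1), (n2, d=1).
Iteration 2: no outgoing edges from {n12,n2}; recursion stops.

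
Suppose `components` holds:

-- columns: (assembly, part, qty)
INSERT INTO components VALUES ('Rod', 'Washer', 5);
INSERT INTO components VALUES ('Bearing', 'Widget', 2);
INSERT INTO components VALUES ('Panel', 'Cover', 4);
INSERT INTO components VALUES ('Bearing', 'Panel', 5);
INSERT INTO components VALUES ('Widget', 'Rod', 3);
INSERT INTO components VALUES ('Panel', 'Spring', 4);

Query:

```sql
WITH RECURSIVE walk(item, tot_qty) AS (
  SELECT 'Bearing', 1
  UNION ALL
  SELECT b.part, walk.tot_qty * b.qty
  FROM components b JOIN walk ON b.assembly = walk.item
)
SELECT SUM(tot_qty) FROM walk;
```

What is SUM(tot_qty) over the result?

Base: (Bearing, tot_qty=1).
Iteration 1: components of {Bearing} -> Panel = 1*5 = 5, Widget = 1*2 = 2.
Iteration 2: components of {Panel,Widget} -> Cover = 5*4 = 20, Rod = 2*3 = 6, Spring = 5*4 = 20.
Iteration 3: components of {Cover,Rod,Spring} -> Washer = 6*5 = 30.
Iteration 4: no further components; recursion stops.
SUM(tot_qty) = 1 + 5 + 2 + 20 + 20 + 6 + 30 = 84.

84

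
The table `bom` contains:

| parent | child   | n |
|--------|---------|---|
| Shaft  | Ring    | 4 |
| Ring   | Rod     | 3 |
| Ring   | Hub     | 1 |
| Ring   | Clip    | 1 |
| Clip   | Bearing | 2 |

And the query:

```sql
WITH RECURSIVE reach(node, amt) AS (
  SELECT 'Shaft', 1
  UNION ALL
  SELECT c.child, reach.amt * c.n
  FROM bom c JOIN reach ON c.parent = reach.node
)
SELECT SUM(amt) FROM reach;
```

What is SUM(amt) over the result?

Base: (Shaft, amt=1).
Iteration 1: components of {Shaft} -> Ring = 1*4 = 4.
Iteration 2: components of {Ring} -> Clip = 4*1 = 4, Hub = 4*1 = 4, Rod = 4*3 = 12.
Iteration 3: components of {Clip,Hub,Rod} -> Bearing = 4*2 = 8.
Iteration 4: no further components; recursion stops.
SUM(amt) = 1 + 4 + 12 + 4 + 4 + 8 = 33.

33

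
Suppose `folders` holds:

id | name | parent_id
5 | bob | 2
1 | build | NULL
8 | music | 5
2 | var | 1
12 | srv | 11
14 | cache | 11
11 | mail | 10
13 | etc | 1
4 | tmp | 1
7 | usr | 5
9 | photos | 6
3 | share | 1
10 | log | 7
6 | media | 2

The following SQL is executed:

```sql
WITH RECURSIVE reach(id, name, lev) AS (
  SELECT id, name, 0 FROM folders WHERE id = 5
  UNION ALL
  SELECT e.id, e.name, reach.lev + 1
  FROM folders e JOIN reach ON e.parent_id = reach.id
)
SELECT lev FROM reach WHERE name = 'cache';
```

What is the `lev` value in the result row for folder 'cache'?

4

Base: id=5 (bob) at lev 0.
Iteration 1: rows with parent_id in {5} -> usr (id 7, lev 1), music (id 8, lev 1).
Iteration 2: rows with parent_id in {7,8} -> log (id 10, lev 2).
Iteration 3: rows with parent_id in {10} -> mail (id 11, lev 3).
Iteration 4: rows with parent_id in {11} -> srv (id 12, lev 4), cache (id 14, lev 4).
Iteration 5: no rows with parent_id in {12,14}; recursion stops.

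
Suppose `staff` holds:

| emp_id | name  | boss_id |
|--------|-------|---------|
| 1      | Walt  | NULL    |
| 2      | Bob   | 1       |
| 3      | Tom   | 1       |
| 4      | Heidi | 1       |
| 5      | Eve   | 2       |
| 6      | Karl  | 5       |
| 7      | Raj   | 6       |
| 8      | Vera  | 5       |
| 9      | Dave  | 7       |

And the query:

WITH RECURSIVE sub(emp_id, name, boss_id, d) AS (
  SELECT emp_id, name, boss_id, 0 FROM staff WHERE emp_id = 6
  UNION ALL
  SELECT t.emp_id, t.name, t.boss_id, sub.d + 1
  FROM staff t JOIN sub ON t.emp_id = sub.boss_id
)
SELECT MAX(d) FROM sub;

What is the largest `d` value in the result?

3

Base: emp_id=6 (Karl), boss_id=5, d 0.
Iteration 1: join on emp_id=5 -> Eve (id 5, boss_id=2, d 1).
Iteration 2: join on emp_id=2 -> Bob (id 2, boss_id=1, d 2).
Iteration 3: join on emp_id=1 -> Walt (id 1, boss_id=NULL, d 3).
Iteration 4: boss_id is NULL; no match; recursion stops.
d values: 0, 1, 2, 3; the maximum is 3.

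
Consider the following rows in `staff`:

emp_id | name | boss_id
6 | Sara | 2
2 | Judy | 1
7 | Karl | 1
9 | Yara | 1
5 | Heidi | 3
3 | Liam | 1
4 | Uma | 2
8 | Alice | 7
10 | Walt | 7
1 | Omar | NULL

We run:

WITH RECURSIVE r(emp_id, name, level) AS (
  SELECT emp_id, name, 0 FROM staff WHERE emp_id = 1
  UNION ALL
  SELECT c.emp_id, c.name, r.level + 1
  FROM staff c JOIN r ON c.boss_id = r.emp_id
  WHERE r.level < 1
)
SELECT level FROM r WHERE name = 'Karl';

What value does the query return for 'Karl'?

1

Base: emp_id=1 (Omar) at level 0.
Iteration 1: rows with boss_id in {1} -> Judy (id 2, level 1), Liam (id 3, level 1), Karl (id 7, level 1), Yara (id 9, level 1).
Iteration 2: level < 1 fails for all current rows; recursion stops.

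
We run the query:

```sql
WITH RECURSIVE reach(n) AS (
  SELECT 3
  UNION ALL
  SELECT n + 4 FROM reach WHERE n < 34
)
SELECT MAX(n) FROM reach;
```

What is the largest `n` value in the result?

Base: n=3.
Iteration 1: 3 < 34 holds -> n = 3 + 4 = 7.
Iteration 2: 7 < 34 holds -> n = 7 + 4 = 11.
Iteration 3: 11 < 34 holds -> n = 11 + 4 = 15.
Iteration 4: 15 < 34 holds -> n = 15 + 4 = 19.
Iteration 5: 19 < 34 holds -> n = 19 + 4 = 23.
Iteration 6: 23 < 34 holds -> n = 23 + 4 = 27.
Iteration 7: 27 < 34 holds -> n = 27 + 4 = 31.
Iteration 8: 31 < 34 holds -> n = 31 + 4 = 35.
Iteration 9: 35 < 34 fails; recursion stops.
n values: 3, 7, 11, 15, 19, 23, 27, 31, 35; the maximum is 35.

35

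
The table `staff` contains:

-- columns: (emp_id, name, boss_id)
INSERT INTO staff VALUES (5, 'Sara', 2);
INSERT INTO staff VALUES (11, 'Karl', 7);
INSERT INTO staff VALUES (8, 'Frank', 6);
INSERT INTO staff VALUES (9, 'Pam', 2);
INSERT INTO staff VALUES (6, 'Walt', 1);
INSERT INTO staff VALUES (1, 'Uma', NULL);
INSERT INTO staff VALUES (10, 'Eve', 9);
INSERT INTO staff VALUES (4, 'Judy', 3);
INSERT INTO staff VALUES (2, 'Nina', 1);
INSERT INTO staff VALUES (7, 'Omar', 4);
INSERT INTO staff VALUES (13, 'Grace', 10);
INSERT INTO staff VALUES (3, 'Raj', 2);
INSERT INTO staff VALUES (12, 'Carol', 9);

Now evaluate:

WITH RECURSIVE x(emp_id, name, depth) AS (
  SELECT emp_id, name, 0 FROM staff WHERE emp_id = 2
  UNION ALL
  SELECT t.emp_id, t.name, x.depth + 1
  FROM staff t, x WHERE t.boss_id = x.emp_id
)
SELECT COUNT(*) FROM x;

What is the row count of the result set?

10

Base: emp_id=2 (Nina) at depth 0.
Iteration 1: rows with boss_id in {2} -> Raj (id 3, depth 1), Sara (id 5, depth 1), Pam (id 9, depth 1).
Iteration 2: rows with boss_id in {3,5,9} -> Judy (id 4, depth 2), Eve (id 10, depth 2), Carol (id 12, depth 2).
Iteration 3: rows with boss_id in {4,10,12} -> Omar (id 7, depth 3), Grace (id 13, depth 3).
Iteration 4: rows with boss_id in {7,13} -> Karl (id 11, depth 4).
Iteration 5: no rows with boss_id in {11}; recursion stops.
Total rows emitted: 10.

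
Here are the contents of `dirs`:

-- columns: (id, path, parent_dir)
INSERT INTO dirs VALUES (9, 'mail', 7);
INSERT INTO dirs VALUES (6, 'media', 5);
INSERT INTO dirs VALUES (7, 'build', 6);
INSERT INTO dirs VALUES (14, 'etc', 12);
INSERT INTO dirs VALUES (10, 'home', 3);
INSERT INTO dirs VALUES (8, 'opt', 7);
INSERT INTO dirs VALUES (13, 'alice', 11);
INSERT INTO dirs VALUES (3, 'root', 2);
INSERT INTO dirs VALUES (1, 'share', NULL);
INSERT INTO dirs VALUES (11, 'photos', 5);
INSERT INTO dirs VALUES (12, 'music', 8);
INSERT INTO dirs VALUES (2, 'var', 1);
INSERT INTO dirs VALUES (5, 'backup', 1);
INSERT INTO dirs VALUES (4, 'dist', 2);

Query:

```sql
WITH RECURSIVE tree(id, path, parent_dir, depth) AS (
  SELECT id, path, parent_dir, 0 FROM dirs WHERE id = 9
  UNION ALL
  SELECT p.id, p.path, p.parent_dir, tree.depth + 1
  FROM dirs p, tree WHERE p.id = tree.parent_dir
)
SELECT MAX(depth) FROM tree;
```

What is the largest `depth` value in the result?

Base: id=9 (mail), parent_dir=7, depth 0.
Iteration 1: join on id=7 -> build (id 7, parent_dir=6, depth 1).
Iteration 2: join on id=6 -> media (id 6, parent_dir=5, depth 2).
Iteration 3: join on id=5 -> backup (id 5, parent_dir=1, depth 3).
Iteration 4: join on id=1 -> share (id 1, parent_dir=NULL, depth 4).
Iteration 5: parent_dir is NULL; no match; recursion stops.
depth values: 0, 1, 2, 3, 4; the maximum is 4.

4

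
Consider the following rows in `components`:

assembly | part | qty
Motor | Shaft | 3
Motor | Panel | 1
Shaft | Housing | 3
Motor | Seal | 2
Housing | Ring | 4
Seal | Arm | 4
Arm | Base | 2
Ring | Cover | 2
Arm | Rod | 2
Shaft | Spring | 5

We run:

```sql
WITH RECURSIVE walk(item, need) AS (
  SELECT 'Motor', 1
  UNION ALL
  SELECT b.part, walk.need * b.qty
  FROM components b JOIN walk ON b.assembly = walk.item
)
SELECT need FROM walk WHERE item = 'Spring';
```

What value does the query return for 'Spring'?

Base: (Motor, need=1).
Iteration 1: components of {Motor} -> Panel = 1*1 = 1, Seal = 1*2 = 2, Shaft = 1*3 = 3.
Iteration 2: components of {Panel,Seal,Shaft} -> Arm = 2*4 = 8, Housing = 3*3 = 9, Spring = 3*5 = 15.
Iteration 3: components of {Arm,Housing,Spring} -> Base = 8*2 = 16, Ring = 9*4 = 36, Rod = 8*2 = 16.
Iteration 4: components of {Base,Ring,Rod} -> Cover = 36*2 = 72.
Iteration 5: no further components; recursion stops.

15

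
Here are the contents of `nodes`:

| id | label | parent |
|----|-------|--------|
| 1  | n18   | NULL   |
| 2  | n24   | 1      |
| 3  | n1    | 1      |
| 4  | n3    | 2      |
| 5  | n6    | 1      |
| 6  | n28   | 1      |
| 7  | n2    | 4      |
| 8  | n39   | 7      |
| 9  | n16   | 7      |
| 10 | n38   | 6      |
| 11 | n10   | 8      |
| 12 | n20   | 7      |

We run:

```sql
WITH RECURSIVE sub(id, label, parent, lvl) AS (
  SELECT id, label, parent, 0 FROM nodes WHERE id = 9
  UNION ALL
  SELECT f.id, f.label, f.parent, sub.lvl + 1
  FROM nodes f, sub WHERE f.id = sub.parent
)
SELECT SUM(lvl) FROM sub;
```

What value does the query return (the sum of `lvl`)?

Base: id=9 (n16), parent=7, lvl 0.
Iteration 1: join on id=7 -> n2 (id 7, parent=4, lvl 1).
Iteration 2: join on id=4 -> n3 (id 4, parent=2, lvl 2).
Iteration 3: join on id=2 -> n24 (id 2, parent=1, lvl 3).
Iteration 4: join on id=1 -> n18 (id 1, parent=NULL, lvl 4).
Iteration 5: parent is NULL; no match; recursion stops.
SUM(lvl) = 0 + 1 + 2 + 3 + 4 = 10.

10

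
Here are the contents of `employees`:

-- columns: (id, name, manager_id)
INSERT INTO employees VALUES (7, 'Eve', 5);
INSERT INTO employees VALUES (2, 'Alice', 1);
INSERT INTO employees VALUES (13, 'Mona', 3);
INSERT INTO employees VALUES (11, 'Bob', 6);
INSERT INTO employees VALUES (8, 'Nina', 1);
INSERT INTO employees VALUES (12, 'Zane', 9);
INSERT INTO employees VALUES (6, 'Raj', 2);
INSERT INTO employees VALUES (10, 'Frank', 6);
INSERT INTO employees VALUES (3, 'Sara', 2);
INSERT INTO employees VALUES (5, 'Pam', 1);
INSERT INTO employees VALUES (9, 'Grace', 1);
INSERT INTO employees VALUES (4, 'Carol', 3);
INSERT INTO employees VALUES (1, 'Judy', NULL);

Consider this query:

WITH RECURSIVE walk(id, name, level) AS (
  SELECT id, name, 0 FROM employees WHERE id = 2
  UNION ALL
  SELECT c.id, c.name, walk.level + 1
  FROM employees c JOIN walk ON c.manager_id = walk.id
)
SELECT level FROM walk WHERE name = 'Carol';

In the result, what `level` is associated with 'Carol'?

Base: id=2 (Alice) at level 0.
Iteration 1: rows with manager_id in {2} -> Sara (id 3, level 1), Raj (id 6, level 1).
Iteration 2: rows with manager_id in {3,6} -> Carol (id 4, level 2), Frank (id 10, level 2), Bob (id 11, level 2), Mona (id 13, level 2).
Iteration 3: no rows with manager_id in {4,10,11,13}; recursion stops.

2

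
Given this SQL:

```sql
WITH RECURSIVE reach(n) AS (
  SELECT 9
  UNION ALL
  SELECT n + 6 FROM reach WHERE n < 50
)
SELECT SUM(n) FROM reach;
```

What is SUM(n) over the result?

240

Base: n=9.
Iteration 1: 9 < 50 holds -> n = 9 + 6 = 15.
Iteration 2: 15 < 50 holds -> n = 15 + 6 = 21.
Iteration 3: 21 < 50 holds -> n = 21 + 6 = 27.
Iteration 4: 27 < 50 holds -> n = 27 + 6 = 33.
Iteration 5: 33 < 50 holds -> n = 33 + 6 = 39.
Iteration 6: 39 < 50 holds -> n = 39 + 6 = 45.
Iteration 7: 45 < 50 holds -> n = 45 + 6 = 51.
Iteration 8: 51 < 50 fails; recursion stops.
SUM(n) = 9 + 15 + 21 + 27 + 33 + 39 + 45 + 51 = 240.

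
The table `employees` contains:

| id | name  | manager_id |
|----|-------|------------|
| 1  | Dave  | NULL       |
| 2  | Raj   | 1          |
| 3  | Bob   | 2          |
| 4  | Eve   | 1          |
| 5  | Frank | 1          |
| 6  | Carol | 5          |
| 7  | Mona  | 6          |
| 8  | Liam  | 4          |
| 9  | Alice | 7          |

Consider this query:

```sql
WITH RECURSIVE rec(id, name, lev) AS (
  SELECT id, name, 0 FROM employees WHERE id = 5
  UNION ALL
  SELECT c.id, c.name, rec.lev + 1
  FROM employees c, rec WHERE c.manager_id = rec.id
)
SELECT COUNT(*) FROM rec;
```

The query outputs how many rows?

4

Base: id=5 (Frank) at lev 0.
Iteration 1: rows with manager_id in {5} -> Carol (id 6, lev 1).
Iteration 2: rows with manager_id in {6} -> Mona (id 7, lev 2).
Iteration 3: rows with manager_id in {7} -> Alice (id 9, lev 3).
Iteration 4: no rows with manager_id in {9}; recursion stops.
Total rows emitted: 4.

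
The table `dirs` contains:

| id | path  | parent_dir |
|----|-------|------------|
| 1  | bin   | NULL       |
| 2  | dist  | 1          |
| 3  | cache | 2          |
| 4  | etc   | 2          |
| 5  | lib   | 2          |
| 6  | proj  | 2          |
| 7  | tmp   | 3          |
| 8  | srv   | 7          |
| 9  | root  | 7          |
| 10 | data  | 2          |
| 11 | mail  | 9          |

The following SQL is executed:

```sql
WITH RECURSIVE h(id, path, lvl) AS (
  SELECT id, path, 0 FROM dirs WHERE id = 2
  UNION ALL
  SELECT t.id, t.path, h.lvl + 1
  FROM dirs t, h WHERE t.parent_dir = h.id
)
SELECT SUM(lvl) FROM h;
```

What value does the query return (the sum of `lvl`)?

Base: id=2 (dist) at lvl 0.
Iteration 1: rows with parent_dir in {2} -> cache (id 3, lvl 1), etc (id 4, lvl 1), lib (id 5, lvl 1), proj (id 6, lvl 1), data (id 10, lvl 1).
Iteration 2: rows with parent_dir in {3,4,5,6,10} -> tmp (id 7, lvl 2).
Iteration 3: rows with parent_dir in {7} -> srv (id 8, lvl 3), root (id 9, lvl 3).
Iteration 4: rows with parent_dir in {8,9} -> mail (id 11, lvl 4).
Iteration 5: no rows with parent_dir in {11}; recursion stops.
SUM(lvl) = 0 + 1 + 1 + 1 + 1 + 1 + 2 + 3 + 3 + 4 = 17.

17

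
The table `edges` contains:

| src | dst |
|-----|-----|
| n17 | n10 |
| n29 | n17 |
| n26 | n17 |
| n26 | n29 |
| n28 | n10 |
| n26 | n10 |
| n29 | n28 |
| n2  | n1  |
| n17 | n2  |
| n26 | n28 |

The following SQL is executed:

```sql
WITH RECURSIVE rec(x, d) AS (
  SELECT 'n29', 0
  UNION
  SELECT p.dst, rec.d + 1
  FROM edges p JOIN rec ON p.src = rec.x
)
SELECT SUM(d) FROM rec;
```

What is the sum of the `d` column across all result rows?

Base: (n29, d=0).
Iteration 1: edges from {n29} -> (n17, d=1), (n28, d=1).
Iteration 2: edges from {n17,n28} -> (n10, d=2), (n2, d=2). [UNION drops 1 duplicate row(s)]
Iteration 3: edges from {n10,n2} -> (n1, d=3).
Iteration 4: no outgoing edges from {n1}; recursion stops.
SUM(d) = 0 + 1 + 1 + 2 + 2 + 3 = 9.

9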